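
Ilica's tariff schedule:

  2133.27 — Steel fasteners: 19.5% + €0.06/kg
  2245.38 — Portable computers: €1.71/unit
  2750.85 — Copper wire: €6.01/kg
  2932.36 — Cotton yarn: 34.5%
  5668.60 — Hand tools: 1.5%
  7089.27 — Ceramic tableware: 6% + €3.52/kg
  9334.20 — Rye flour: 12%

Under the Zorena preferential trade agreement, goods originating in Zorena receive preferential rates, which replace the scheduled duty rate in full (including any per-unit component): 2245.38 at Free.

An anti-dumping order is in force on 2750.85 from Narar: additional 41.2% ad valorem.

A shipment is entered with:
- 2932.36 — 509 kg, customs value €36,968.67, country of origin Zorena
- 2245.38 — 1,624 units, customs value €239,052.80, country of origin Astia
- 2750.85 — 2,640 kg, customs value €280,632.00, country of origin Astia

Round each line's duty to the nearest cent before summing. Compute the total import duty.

€31,397.63

Line 1 (2932.36, Zorena, 509 kg, €36,968.67):
Base rate for 2932.36 is 34.5%.
Origin Zorena is the FTA partner but 2932.36 is not on the preference list; base rate stands.
Duty = €36,968.67 × 34.5% = €12,754.19.
Line 2 (2245.38, Astia, 1,624 units, €239,052.80):
Base rate for 2245.38 is €1.71/unit.
2245.38 has an FTA preferential rate, but origin Astia is not Zorena; base rate stands.
Duty = 1,624 × €1.71 = €2,777.04.
Line 3 (2750.85, Astia, 2,640 kg, €280,632.00):
Base rate for 2750.85 is €6.01/kg.
The additional-duty order on 2750.85 targets Narar, not Astia; it does not apply.
Duty = 2,640 × €6.01 = €15,866.40.
Total = €12,754.19 + €2,777.04 + €15,866.40 = €31,397.63.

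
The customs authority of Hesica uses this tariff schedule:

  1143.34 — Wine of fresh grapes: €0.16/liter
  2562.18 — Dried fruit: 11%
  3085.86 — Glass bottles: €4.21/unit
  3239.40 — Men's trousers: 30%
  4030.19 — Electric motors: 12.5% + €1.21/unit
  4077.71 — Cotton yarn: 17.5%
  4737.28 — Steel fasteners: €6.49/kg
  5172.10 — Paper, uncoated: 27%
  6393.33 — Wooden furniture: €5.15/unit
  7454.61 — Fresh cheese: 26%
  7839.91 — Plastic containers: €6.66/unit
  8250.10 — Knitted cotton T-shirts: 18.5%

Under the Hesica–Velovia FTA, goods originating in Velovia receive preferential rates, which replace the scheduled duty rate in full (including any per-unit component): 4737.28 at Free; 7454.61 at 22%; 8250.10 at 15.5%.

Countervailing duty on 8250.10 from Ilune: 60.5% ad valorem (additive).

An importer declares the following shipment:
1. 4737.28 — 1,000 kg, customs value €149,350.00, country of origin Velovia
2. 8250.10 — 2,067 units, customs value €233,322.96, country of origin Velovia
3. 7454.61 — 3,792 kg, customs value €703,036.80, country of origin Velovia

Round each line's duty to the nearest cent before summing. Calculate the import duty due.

€190,833.16

Line 1 (4737.28, Velovia, 1,000 kg, €149,350.00):
Base rate for 4737.28 is €6.49/kg.
Origin Velovia qualifies under the Hesica–Velovia agreement and 4737.28 is covered: preferential rate Free applies instead.
Duty = €149,350.00 × 0% = €0.00.
Line 2 (8250.10, Velovia, 2,067 units, €233,322.96):
Base rate for 8250.10 is 18.5%.
Origin Velovia qualifies under the Hesica–Velovia agreement and 8250.10 is covered: preferential rate 15.5% applies instead.
The additional-duty order on 8250.10 targets Ilune, not Velovia; it does not apply.
Duty = €233,322.96 × 15.5% = €36,165.06.
Line 3 (7454.61, Velovia, 3,792 kg, €703,036.80):
Base rate for 7454.61 is 26%.
Origin Velovia qualifies under the Hesica–Velovia agreement and 7454.61 is covered: preferential rate 22% applies instead.
Duty = €703,036.80 × 22% = €154,668.10.
Total = €0.00 + €36,165.06 + €154,668.10 = €190,833.16.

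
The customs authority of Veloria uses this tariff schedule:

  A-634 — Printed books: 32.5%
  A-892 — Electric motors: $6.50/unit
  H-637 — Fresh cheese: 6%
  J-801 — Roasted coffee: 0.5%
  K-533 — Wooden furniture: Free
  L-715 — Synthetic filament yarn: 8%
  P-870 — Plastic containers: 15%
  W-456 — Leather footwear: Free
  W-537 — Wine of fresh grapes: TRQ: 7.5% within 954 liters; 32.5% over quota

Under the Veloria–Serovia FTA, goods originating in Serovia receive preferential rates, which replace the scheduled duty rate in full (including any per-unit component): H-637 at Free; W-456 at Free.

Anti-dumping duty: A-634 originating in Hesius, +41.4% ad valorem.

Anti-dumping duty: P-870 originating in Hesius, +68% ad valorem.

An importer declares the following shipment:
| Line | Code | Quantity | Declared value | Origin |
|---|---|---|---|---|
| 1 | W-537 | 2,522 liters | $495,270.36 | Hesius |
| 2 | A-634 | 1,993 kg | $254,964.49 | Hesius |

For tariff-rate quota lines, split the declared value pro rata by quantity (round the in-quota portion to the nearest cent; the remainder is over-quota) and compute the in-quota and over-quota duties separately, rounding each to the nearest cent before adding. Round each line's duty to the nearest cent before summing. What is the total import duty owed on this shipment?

$302,545.00

Line 1 (W-537, Hesius, 2,522 liters, $495,270.36):
Code W-537 is under a tariff-rate quota (threshold 954 liters). In-quota: 954 liters at 7.5%; over-quota: 1,568 liters at 32.5%.
Pro-rata value split: in-quota = $495,270.36 × 954/2,522 = $187,346.52; over-quota = $495,270.36 − $187,346.52 = $307,923.84.
In-quota duty = $187,346.52 × 7.5% = $14,050.99. Over-quota duty = $307,923.84 × 32.5% = $100,075.25.
Line duty = $14,050.99 + $100,075.25 = $114,126.24.
Line 2 (A-634, Hesius, 1,993 kg, $254,964.49):
Base rate for A-634 is 32.5%.
Additional duty on A-634 from Hesius: +41.4%. Applied ad valorem rate: 32.5% + 41.4% = 73.9%.
Duty = $254,964.49 × 73.9% = $188,418.76.
Total = $114,126.24 + $188,418.76 = $302,545.00.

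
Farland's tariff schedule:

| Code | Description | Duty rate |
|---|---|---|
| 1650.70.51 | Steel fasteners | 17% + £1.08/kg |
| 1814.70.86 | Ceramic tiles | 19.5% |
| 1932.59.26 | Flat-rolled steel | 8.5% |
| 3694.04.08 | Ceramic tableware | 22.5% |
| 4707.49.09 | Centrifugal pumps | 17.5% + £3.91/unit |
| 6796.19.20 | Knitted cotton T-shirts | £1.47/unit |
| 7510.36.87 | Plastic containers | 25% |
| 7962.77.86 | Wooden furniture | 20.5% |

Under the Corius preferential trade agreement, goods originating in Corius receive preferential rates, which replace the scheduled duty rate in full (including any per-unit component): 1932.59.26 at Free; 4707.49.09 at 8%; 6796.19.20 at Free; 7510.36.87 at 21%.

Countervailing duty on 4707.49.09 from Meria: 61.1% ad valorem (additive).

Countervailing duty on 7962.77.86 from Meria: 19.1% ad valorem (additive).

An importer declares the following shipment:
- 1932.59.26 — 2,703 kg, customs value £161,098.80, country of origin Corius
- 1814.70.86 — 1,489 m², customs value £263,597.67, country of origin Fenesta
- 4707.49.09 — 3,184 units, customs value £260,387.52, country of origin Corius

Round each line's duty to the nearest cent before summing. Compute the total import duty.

Line 1 (1932.59.26, Corius, 2,703 kg, £161,098.80):
Base rate for 1932.59.26 is 8.5%.
Origin Corius qualifies under the Farland–Corius agreement and 1932.59.26 is covered: preferential rate Free applies instead.
Duty = £161,098.80 × 0% = £0.00.
Line 2 (1814.70.86, Fenesta, 1,489 m², £263,597.67):
Base rate for 1814.70.86 is 19.5%.
Duty = £263,597.67 × 19.5% = £51,401.55.
Line 3 (4707.49.09, Corius, 3,184 units, £260,387.52):
Base rate for 4707.49.09 is 17.5% + £3.91/unit.
Origin Corius qualifies under the Farland–Corius agreement and 4707.49.09 is covered: preferential rate 8% applies instead.
The additional-duty order on 4707.49.09 targets Meria, not Corius; it does not apply.
Duty = £260,387.52 × 8% = £20,831.00.
Total = £0.00 + £51,401.55 + £20,831.00 = £72,232.55.

£72,232.55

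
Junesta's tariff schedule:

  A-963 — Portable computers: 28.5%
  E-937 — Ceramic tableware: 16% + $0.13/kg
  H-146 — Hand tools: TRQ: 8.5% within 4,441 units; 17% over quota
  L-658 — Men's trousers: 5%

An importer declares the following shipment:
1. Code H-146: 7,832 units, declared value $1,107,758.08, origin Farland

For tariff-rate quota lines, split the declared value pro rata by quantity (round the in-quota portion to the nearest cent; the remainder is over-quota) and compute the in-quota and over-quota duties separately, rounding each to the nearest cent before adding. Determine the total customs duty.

Line 1 (H-146, Farland, 7,832 units, $1,107,758.08):
Code H-146 is under a tariff-rate quota (threshold 4,441 units). In-quota: 4,441 units at 8.5%; over-quota: 3,391 units at 17%.
Pro-rata value split: in-quota = $1,107,758.08 × 4,441/7,832 = $628,135.04; over-quota = $1,107,758.08 − $628,135.04 = $479,623.04.
In-quota duty = $628,135.04 × 8.5% = $53,391.48. Over-quota duty = $479,623.04 × 17% = $81,535.92.
Line duty = $53,391.48 + $81,535.92 = $134,927.40.

$134,927.40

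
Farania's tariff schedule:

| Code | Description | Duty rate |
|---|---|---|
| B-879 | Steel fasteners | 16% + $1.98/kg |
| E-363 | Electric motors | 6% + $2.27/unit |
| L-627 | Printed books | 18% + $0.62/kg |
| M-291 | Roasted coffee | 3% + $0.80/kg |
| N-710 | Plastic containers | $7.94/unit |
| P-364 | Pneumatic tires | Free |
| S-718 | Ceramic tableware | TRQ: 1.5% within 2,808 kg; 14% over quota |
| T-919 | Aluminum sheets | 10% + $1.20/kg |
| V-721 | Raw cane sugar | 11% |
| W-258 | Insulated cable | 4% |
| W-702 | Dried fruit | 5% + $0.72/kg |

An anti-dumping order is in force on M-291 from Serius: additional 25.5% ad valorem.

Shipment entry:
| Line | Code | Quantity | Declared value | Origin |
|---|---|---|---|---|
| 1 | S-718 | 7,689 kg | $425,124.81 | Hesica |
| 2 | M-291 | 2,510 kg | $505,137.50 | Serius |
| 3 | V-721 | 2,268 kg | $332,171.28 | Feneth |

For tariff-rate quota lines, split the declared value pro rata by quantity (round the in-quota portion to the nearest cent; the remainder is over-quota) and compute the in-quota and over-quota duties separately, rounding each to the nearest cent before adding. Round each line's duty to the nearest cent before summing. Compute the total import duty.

$222,621.71

Line 1 (S-718, Hesica, 7,689 kg, $425,124.81):
Code S-718 is under a tariff-rate quota (threshold 2,808 kg). In-quota: 2,808 kg at 1.5%; over-quota: 4,881 kg at 14%.
Pro-rata value split: in-quota = $425,124.81 × 2,808/7,689 = $155,254.32; over-quota = $425,124.81 − $155,254.32 = $269,870.49.
In-quota duty = $155,254.32 × 1.5% = $2,328.81. Over-quota duty = $269,870.49 × 14% = $37,781.87.
Line duty = $2,328.81 + $37,781.87 = $40,110.68.
Line 2 (M-291, Serius, 2,510 kg, $505,137.50):
Base rate for M-291 is 3% + $0.80/kg.
Additional duty on M-291 from Serius: +25.5%. Applied ad valorem rate: 3% + 25.5% = 28.5%.
Duty = $505,137.50 × 28.5% + 2,510 × $0.80 = $145,972.19.
Line 3 (V-721, Feneth, 2,268 kg, $332,171.28):
Base rate for V-721 is 11%.
Duty = $332,171.28 × 11% = $36,538.84.
Total = $40,110.68 + $145,972.19 + $36,538.84 = $222,621.71.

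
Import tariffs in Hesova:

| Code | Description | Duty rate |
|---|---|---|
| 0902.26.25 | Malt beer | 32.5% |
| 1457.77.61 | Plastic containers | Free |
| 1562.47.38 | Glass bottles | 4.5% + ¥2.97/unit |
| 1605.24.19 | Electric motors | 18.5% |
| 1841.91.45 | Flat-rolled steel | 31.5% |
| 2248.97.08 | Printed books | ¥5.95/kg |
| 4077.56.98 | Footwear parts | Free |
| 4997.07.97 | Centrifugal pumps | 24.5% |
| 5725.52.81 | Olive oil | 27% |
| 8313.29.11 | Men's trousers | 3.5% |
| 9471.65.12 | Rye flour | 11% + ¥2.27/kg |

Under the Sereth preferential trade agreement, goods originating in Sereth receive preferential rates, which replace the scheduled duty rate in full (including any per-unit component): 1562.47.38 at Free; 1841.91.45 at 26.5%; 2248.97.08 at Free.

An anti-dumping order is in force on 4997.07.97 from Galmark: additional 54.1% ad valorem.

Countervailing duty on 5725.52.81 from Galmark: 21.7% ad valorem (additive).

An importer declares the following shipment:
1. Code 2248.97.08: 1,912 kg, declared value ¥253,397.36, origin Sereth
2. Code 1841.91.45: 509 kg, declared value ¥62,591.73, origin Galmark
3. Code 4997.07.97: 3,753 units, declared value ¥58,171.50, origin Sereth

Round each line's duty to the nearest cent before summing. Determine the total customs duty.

¥33,968.41

Line 1 (2248.97.08, Sereth, 1,912 kg, ¥253,397.36):
Base rate for 2248.97.08 is ¥5.95/kg.
Origin Sereth qualifies under the Hesova–Sereth agreement and 2248.97.08 is covered: preferential rate Free applies instead.
Duty = ¥253,397.36 × 0% = ¥0.00.
Line 2 (1841.91.45, Galmark, 509 kg, ¥62,591.73):
Base rate for 1841.91.45 is 31.5%.
1841.91.45 has an FTA preferential rate, but origin Galmark is not Sereth; base rate stands.
Duty = ¥62,591.73 × 31.5% = ¥19,716.39.
Line 3 (4997.07.97, Sereth, 3,753 units, ¥58,171.50):
Base rate for 4997.07.97 is 24.5%.
Origin Sereth is the FTA partner but 4997.07.97 is not on the preference list; base rate stands.
The additional-duty order on 4997.07.97 targets Galmark, not Sereth; it does not apply.
Duty = ¥58,171.50 × 24.5% = ¥14,252.02.
Total = ¥0.00 + ¥19,716.39 + ¥14,252.02 = ¥33,968.41.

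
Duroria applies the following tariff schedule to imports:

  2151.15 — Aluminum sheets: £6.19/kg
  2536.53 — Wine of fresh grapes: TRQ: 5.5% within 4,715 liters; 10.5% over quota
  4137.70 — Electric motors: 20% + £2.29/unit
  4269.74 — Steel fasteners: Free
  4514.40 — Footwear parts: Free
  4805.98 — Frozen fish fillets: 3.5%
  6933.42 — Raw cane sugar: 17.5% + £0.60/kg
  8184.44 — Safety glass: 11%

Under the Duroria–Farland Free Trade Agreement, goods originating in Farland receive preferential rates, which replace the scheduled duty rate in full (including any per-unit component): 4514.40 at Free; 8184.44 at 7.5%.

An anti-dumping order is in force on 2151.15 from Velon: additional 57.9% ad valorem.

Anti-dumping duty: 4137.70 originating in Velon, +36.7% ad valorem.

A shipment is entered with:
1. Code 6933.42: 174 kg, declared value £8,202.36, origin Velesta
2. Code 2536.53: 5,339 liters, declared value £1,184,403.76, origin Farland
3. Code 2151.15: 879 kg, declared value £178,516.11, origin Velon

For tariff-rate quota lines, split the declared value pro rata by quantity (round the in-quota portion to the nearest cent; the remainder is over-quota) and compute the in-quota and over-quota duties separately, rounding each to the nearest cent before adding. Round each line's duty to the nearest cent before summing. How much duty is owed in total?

Line 1 (6933.42, Velesta, 174 kg, £8,202.36):
Base rate for 6933.42 is 17.5% + £0.60/kg.
Duty = £8,202.36 × 17.5% + 174 × £0.60 = £1,539.81.
Line 2 (2536.53, Farland, 5,339 liters, £1,184,403.76):
Code 2536.53 is under a tariff-rate quota (threshold 4,715 liters). In-quota: 4,715 liters at 5.5%; over-quota: 624 liters at 10.5%.
Pro-rata value split: in-quota = £1,184,403.76 × 4,715/5,339 = £1,045,975.60; over-quota = £1,184,403.76 − £1,045,975.60 = £138,428.16.
In-quota duty = £1,045,975.60 × 5.5% = £57,528.66. Over-quota duty = £138,428.16 × 10.5% = £14,534.96.
Line duty = £57,528.66 + £14,534.96 = £72,063.62.
Line 3 (2151.15, Velon, 879 kg, £178,516.11):
Base rate for 2151.15 is £6.19/kg.
Additional duty on 2151.15 from Velon: +57.9% ad valorem. Applied ad valorem rate = 57.9%.
Duty = £178,516.11 × 57.9% + 879 × £6.19 = £108,801.84.
Total = £1,539.81 + £72,063.62 + £108,801.84 = £182,405.27.

£182,405.27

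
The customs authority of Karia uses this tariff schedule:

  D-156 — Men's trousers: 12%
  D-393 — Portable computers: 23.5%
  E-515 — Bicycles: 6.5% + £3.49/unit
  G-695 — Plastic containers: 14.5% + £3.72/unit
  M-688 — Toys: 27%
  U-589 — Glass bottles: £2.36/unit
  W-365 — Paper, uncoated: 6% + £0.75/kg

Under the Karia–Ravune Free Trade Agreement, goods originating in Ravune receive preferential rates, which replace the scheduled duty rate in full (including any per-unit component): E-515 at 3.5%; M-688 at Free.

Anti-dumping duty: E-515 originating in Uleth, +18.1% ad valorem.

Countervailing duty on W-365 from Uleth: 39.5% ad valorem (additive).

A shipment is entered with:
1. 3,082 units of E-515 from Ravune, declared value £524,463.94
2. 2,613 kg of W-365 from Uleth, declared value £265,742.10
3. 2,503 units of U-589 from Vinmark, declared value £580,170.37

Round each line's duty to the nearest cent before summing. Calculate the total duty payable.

Line 1 (E-515, Ravune, 3,082 units, £524,463.94):
Base rate for E-515 is 6.5% + £3.49/unit.
Origin Ravune qualifies under the Karia–Ravune agreement and E-515 is covered: preferential rate 3.5% applies instead.
The additional-duty order on E-515 targets Uleth, not Ravune; it does not apply.
Duty = £524,463.94 × 3.5% = £18,356.24.
Line 2 (W-365, Uleth, 2,613 kg, £265,742.10):
Base rate for W-365 is 6% + £0.75/kg.
Additional duty on W-365 from Uleth: +39.5%. Applied ad valorem rate: 6% + 39.5% = 45.5%.
Duty = £265,742.10 × 45.5% + 2,613 × £0.75 = £122,872.41.
Line 3 (U-589, Vinmark, 2,503 units, £580,170.37):
Base rate for U-589 is £2.36/unit.
Duty = 2,503 × £2.36 = £5,907.08.
Total = £18,356.24 + £122,872.41 + £5,907.08 = £147,135.73.

£147,135.73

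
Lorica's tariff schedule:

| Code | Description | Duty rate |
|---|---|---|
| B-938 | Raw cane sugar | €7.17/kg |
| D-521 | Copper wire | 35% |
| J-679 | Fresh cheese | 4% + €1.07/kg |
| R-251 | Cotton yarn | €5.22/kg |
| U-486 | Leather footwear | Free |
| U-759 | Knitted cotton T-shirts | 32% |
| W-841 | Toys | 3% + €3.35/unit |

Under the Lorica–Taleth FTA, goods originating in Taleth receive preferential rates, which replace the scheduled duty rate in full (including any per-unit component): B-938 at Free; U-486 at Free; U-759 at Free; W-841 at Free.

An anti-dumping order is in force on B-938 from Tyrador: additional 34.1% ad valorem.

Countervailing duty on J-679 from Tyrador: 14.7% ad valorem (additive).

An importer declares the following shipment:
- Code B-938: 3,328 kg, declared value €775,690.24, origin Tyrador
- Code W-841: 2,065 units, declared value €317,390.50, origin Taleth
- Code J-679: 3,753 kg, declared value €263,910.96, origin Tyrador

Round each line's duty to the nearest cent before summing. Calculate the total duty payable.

Line 1 (B-938, Tyrador, 3,328 kg, €775,690.24):
Base rate for B-938 is €7.17/kg.
B-938 has an FTA preferential rate, but origin Tyrador is not Taleth; base rate stands.
Additional duty on B-938 from Tyrador: +34.1% ad valorem. Applied ad valorem rate = 34.1%.
Duty = €775,690.24 × 34.1% + 3,328 × €7.17 = €288,372.13.
Line 2 (W-841, Taleth, 2,065 units, €317,390.50):
Base rate for W-841 is 3% + €3.35/unit.
Origin Taleth qualifies under the Lorica–Taleth agreement and W-841 is covered: preferential rate Free applies instead.
Duty = €317,390.50 × 0% = €0.00.
Line 3 (J-679, Tyrador, 3,753 kg, €263,910.96):
Base rate for J-679 is 4% + €1.07/kg.
Additional duty on J-679 from Tyrador: +14.7%. Applied ad valorem rate: 4% + 14.7% = 18.7%.
Duty = €263,910.96 × 18.7% + 3,753 × €1.07 = €53,367.06.
Total = €288,372.13 + €0.00 + €53,367.06 = €341,739.19.

€341,739.19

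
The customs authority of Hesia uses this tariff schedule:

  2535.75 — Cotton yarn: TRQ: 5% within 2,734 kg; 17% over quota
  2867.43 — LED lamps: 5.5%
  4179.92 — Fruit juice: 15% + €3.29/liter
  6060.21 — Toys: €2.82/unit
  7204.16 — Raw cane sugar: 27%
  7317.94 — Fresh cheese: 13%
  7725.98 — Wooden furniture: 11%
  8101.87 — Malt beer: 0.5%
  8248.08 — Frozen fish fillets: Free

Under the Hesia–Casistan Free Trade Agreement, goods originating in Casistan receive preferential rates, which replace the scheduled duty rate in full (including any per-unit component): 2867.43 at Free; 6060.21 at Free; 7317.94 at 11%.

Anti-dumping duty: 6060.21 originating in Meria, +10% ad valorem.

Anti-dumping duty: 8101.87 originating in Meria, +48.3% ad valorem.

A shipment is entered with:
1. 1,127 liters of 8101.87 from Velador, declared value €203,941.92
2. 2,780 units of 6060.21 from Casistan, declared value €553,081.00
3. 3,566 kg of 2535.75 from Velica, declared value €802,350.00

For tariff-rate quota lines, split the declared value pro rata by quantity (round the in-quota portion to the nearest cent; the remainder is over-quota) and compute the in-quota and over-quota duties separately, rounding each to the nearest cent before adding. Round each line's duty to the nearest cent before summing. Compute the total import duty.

Line 1 (8101.87, Velador, 1,127 liters, €203,941.92):
Base rate for 8101.87 is 0.5%.
The additional-duty order on 8101.87 targets Meria, not Velador; it does not apply.
Duty = €203,941.92 × 0.5% = €1,019.71.
Line 2 (6060.21, Casistan, 2,780 units, €553,081.00):
Base rate for 6060.21 is €2.82/unit.
Origin Casistan qualifies under the Hesia–Casistan agreement and 6060.21 is covered: preferential rate Free applies instead.
The additional-duty order on 6060.21 targets Meria, not Casistan; it does not apply.
Duty = €553,081.00 × 0% = €0.00.
Line 3 (2535.75, Velica, 3,566 kg, €802,350.00):
Code 2535.75 is under a tariff-rate quota (threshold 2,734 kg). In-quota: 2,734 kg at 5%; over-quota: 832 kg at 17%.
Pro-rata value split: in-quota = €802,350.00 × 2,734/3,566 = €615,150.00; over-quota = €802,350.00 − €615,150.00 = €187,200.00.
In-quota duty = €615,150.00 × 5% = €30,757.50. Over-quota duty = €187,200.00 × 17% = €31,824.00.
Line duty = €30,757.50 + €31,824.00 = €62,581.50.
Total = €1,019.71 + €0.00 + €62,581.50 = €63,601.21.

€63,601.21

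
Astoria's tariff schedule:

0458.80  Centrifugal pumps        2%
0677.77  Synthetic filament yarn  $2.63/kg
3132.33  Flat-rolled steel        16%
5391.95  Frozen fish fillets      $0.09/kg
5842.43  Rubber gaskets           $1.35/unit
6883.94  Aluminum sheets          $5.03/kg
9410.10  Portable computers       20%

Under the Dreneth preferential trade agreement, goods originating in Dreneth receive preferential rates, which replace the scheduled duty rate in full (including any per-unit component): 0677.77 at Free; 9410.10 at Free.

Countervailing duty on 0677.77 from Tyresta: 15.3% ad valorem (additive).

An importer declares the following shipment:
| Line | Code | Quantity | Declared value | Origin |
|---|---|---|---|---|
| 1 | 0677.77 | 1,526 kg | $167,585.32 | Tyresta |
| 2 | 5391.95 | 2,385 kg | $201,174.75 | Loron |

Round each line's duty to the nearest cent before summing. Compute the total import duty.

$29,868.58

Line 1 (0677.77, Tyresta, 1,526 kg, $167,585.32):
Base rate for 0677.77 is $2.63/kg.
0677.77 has an FTA preferential rate, but origin Tyresta is not Dreneth; base rate stands.
Additional duty on 0677.77 from Tyresta: +15.3% ad valorem. Applied ad valorem rate = 15.3%.
Duty = $167,585.32 × 15.3% + 1,526 × $2.63 = $29,653.93.
Line 2 (5391.95, Loron, 2,385 kg, $201,174.75):
Base rate for 5391.95 is $0.09/kg.
Duty = 2,385 × $0.09 = $214.65.
Total = $29,653.93 + $214.65 = $29,868.58.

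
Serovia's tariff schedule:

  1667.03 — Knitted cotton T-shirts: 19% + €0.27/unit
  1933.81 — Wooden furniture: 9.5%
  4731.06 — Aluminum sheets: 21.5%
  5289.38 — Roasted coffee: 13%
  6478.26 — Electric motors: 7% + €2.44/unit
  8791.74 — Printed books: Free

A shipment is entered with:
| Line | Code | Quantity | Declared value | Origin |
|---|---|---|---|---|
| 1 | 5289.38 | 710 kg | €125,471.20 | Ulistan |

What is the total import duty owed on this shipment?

Line 1 (5289.38, Ulistan, 710 kg, €125,471.20):
Base rate for 5289.38 is 13%.
Duty = €125,471.20 × 13% = €16,311.26.

€16,311.26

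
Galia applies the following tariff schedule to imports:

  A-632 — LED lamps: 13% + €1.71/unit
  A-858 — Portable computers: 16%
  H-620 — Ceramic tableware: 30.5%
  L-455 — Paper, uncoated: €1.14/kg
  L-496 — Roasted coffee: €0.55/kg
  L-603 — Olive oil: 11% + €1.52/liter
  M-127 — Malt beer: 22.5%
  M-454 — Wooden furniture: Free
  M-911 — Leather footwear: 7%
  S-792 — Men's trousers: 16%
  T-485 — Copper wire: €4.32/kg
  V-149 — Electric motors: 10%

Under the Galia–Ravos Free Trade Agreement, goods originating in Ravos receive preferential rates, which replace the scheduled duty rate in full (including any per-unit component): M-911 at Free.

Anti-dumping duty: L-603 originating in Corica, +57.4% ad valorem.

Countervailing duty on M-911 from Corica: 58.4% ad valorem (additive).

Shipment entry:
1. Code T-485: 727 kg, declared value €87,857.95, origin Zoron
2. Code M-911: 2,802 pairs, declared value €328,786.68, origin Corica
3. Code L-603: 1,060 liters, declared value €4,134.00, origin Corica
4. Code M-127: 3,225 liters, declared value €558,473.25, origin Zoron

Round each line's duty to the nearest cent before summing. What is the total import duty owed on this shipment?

€348,262.47

Line 1 (T-485, Zoron, 727 kg, €87,857.95):
Base rate for T-485 is €4.32/kg.
Duty = 727 × €4.32 = €3,140.64.
Line 2 (M-911, Corica, 2,802 pairs, €328,786.68):
Base rate for M-911 is 7%.
M-911 has an FTA preferential rate, but origin Corica is not Ravos; base rate stands.
Additional duty on M-911 from Corica: +58.4%. Applied ad valorem rate: 7% + 58.4% = 65.4%.
Duty = €328,786.68 × 65.4% = €215,026.49.
Line 3 (L-603, Corica, 1,060 liters, €4,134.00):
Base rate for L-603 is 11% + €1.52/liter.
Additional duty on L-603 from Corica: +57.4%. Applied ad valorem rate: 11% + 57.4% = 68.4%.
Duty = €4,134.00 × 68.4% + 1,060 × €1.52 = €4,438.86.
Line 4 (M-127, Zoron, 3,225 liters, €558,473.25):
Base rate for M-127 is 22.5%.
Duty = €558,473.25 × 22.5% = €125,656.48.
Total = €3,140.64 + €215,026.49 + €4,438.86 + €125,656.48 = €348,262.47.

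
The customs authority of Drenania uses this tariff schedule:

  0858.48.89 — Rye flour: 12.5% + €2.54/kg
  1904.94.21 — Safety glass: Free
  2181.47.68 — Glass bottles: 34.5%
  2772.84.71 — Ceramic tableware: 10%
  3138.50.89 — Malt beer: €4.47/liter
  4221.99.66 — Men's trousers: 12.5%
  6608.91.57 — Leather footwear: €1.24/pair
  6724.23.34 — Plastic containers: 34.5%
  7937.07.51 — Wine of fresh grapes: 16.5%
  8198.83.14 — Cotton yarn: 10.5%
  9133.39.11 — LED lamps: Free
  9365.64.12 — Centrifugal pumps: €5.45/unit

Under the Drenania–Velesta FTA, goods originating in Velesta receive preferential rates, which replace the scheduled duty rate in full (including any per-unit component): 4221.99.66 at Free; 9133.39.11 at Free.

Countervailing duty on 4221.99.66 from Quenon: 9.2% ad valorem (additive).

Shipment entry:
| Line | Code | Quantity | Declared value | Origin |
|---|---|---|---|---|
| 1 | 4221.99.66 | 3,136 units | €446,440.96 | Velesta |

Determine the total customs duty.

€0.00

Line 1 (4221.99.66, Velesta, 3,136 units, €446,440.96):
Base rate for 4221.99.66 is 12.5%.
Origin Velesta qualifies under the Drenania–Velesta agreement and 4221.99.66 is covered: preferential rate Free applies instead.
The additional-duty order on 4221.99.66 targets Quenon, not Velesta; it does not apply.
Duty = €446,440.96 × 0% = €0.00.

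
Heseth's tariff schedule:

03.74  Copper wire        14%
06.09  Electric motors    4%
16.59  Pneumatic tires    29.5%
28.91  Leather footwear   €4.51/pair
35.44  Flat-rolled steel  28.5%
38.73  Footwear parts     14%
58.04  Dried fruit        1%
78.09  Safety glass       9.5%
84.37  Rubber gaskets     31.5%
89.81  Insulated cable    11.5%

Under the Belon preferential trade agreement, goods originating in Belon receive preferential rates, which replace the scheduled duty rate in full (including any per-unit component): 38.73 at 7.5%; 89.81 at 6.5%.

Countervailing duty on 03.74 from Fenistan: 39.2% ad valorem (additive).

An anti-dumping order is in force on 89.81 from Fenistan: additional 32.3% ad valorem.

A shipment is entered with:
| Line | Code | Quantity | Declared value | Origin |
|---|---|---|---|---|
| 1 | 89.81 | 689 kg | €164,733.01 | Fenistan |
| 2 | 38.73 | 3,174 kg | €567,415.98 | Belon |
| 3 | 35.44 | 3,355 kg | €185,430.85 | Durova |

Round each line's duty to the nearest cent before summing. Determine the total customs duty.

Line 1 (89.81, Fenistan, 689 kg, €164,733.01):
Base rate for 89.81 is 11.5%.
89.81 has an FTA preferential rate, but origin Fenistan is not Belon; base rate stands.
Additional duty on 89.81 from Fenistan: +32.3%. Applied ad valorem rate: 11.5% + 32.3% = 43.8%.
Duty = €164,733.01 × 43.8% = €72,153.06.
Line 2 (38.73, Belon, 3,174 kg, €567,415.98):
Base rate for 38.73 is 14%.
Origin Belon qualifies under the Heseth–Belon agreement and 38.73 is covered: preferential rate 7.5% applies instead.
Duty = €567,415.98 × 7.5% = €42,556.20.
Line 3 (35.44, Durova, 3,355 kg, €185,430.85):
Base rate for 35.44 is 28.5%.
Duty = €185,430.85 × 28.5% = €52,847.79.
Total = €72,153.06 + €42,556.20 + €52,847.79 = €167,557.05.

€167,557.05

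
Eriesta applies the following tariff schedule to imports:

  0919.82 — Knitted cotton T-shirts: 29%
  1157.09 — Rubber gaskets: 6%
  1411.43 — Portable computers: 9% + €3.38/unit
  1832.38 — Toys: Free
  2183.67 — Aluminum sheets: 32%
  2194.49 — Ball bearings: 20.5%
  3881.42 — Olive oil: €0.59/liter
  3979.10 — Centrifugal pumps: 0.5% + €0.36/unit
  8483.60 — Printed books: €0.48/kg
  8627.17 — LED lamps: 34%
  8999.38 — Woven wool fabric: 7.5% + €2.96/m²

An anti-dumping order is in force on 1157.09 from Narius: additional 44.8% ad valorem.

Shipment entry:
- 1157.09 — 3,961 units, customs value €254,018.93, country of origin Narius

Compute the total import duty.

€129,041.62

Line 1 (1157.09, Narius, 3,961 units, €254,018.93):
Base rate for 1157.09 is 6%.
Additional duty on 1157.09 from Narius: +44.8%. Applied ad valorem rate: 6% + 44.8% = 50.8%.
Duty = €254,018.93 × 50.8% = €129,041.62.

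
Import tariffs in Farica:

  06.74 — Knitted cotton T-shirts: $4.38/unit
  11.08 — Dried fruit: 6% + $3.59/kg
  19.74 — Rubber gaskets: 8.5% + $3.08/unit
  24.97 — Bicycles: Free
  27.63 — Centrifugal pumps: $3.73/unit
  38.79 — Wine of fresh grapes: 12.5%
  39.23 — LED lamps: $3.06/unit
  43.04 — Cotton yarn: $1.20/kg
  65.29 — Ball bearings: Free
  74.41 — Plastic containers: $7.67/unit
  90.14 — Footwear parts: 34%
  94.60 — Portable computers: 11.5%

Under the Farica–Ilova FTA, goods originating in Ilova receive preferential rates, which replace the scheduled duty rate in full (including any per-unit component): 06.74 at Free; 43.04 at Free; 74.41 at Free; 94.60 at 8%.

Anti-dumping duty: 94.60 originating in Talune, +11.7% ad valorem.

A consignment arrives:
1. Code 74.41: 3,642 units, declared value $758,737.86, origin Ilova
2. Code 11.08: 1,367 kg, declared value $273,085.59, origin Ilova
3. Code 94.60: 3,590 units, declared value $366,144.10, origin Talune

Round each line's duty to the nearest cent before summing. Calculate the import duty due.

$106,238.10

Line 1 (74.41, Ilova, 3,642 units, $758,737.86):
Base rate for 74.41 is $7.67/unit.
Origin Ilova qualifies under the Farica–Ilova agreement and 74.41 is covered: preferential rate Free applies instead.
Duty = $758,737.86 × 0% = $0.00.
Line 2 (11.08, Ilova, 1,367 kg, $273,085.59):
Base rate for 11.08 is 6% + $3.59/kg.
Origin Ilova is the FTA partner but 11.08 is not on the preference list; base rate stands.
Duty = $273,085.59 × 6% + 1,367 × $3.59 = $21,292.67.
Line 3 (94.60, Talune, 3,590 units, $366,144.10):
Base rate for 94.60 is 11.5%.
94.60 has an FTA preferential rate, but origin Talune is not Ilova; base rate stands.
Additional duty on 94.60 from Talune: +11.7%. Applied ad valorem rate: 11.5% + 11.7% = 23.2%.
Duty = $366,144.10 × 23.2% = $84,945.43.
Total = $0.00 + $21,292.67 + $84,945.43 = $106,238.10.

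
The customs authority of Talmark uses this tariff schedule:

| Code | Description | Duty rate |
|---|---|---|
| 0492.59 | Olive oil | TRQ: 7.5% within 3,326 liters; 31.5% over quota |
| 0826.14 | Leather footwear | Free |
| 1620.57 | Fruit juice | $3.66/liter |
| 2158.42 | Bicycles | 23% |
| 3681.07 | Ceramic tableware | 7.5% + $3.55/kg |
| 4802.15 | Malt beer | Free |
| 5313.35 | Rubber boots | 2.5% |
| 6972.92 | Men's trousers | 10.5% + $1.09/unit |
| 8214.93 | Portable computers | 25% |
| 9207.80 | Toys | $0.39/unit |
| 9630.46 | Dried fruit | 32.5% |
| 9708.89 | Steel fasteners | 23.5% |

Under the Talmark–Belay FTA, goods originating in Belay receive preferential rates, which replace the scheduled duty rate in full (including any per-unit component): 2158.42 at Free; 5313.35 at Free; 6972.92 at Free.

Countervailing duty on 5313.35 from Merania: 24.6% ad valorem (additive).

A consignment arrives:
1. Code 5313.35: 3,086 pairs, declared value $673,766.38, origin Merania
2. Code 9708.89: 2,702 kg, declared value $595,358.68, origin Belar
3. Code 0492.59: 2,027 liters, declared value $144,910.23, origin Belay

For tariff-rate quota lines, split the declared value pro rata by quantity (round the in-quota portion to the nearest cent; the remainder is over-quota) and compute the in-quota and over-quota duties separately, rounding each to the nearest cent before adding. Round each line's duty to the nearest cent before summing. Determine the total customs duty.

$333,368.25

Line 1 (5313.35, Merania, 3,086 pairs, $673,766.38):
Base rate for 5313.35 is 2.5%.
5313.35 has an FTA preferential rate, but origin Merania is not Belay; base rate stands.
Additional duty on 5313.35 from Merania: +24.6%. Applied ad valorem rate: 2.5% + 24.6% = 27.1%.
Duty = $673,766.38 × 27.1% = $182,590.69.
Line 2 (9708.89, Belar, 2,702 kg, $595,358.68):
Base rate for 9708.89 is 23.5%.
Duty = $595,358.68 × 23.5% = $139,909.29.
Line 3 (0492.59, Belay, 2,027 liters, $144,910.23):
Code 0492.59 is under a tariff-rate quota (threshold 3,326 liters). Quantity 2,027 liters is within the quota, so the in-quota rate 7.5% applies to the full value.
Duty = $144,910.23 × 7.5% = $10,868.27.
Total = $182,590.69 + $139,909.29 + $10,868.27 = $333,368.25.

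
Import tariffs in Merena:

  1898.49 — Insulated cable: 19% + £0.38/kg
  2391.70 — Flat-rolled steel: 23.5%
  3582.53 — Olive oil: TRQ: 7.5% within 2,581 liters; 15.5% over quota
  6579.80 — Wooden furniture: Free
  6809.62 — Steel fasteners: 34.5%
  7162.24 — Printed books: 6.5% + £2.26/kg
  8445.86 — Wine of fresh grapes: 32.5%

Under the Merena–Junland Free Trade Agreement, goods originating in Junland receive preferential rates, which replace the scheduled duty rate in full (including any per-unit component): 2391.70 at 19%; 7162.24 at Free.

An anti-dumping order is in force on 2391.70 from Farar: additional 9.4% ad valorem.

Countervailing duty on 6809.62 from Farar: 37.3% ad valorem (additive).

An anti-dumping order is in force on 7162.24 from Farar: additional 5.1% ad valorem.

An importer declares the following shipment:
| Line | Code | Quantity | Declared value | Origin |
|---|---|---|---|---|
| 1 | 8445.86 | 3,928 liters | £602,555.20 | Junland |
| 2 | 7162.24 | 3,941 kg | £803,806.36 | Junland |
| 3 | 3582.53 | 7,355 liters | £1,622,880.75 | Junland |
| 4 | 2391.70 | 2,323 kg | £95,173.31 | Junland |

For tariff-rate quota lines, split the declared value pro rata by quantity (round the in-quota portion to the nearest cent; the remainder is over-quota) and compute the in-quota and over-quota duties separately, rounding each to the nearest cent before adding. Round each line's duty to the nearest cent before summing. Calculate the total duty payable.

£419,900.07

Line 1 (8445.86, Junland, 3,928 liters, £602,555.20):
Base rate for 8445.86 is 32.5%.
Origin Junland is the FTA partner but 8445.86 is not on the preference list; base rate stands.
Duty = £602,555.20 × 32.5% = £195,830.44.
Line 2 (7162.24, Junland, 3,941 kg, £803,806.36):
Base rate for 7162.24 is 6.5% + £2.26/kg.
Origin Junland qualifies under the Merena–Junland agreement and 7162.24 is covered: preferential rate Free applies instead.
The additional-duty order on 7162.24 targets Farar, not Junland; it does not apply.
Duty = £803,806.36 × 0% = £0.00.
Line 3 (3582.53, Junland, 7,355 liters, £1,622,880.75):
Code 3582.53 is under a tariff-rate quota (threshold 2,581 liters). In-quota: 2,581 liters at 7.5%; over-quota: 4,774 liters at 15.5%.
Pro-rata value split: in-quota = £1,622,880.75 × 2,581/7,355 = £569,497.65; over-quota = £1,622,880.75 − £569,497.65 = £1,053,383.10.
In-quota duty = £569,497.65 × 7.5% = £42,712.32. Over-quota duty = £1,053,383.10 × 15.5% = £163,274.38.
Line duty = £42,712.32 + £163,274.38 = £205,986.70.
Line 4 (2391.70, Junland, 2,323 kg, £95,173.31):
Base rate for 2391.70 is 23.5%.
Origin Junland qualifies under the Merena–Junland agreement and 2391.70 is covered: preferential rate 19% applies instead.
The additional-duty order on 2391.70 targets Farar, not Junland; it does not apply.
Duty = £95,173.31 × 19% = £18,082.93.
Total = £195,830.44 + £0.00 + £205,986.70 + £18,082.93 = £419,900.07.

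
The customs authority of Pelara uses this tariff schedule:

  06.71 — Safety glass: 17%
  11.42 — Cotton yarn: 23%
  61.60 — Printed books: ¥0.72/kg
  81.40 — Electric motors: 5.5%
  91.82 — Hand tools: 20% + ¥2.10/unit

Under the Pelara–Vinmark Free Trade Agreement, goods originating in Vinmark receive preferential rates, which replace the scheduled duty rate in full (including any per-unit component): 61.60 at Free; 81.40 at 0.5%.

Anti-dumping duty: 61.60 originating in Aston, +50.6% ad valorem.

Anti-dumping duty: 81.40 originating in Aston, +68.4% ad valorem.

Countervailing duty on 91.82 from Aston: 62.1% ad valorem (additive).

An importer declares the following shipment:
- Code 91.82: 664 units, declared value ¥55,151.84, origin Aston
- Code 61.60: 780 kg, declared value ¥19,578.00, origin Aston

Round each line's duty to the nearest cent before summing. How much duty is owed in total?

¥57,142.13

Line 1 (91.82, Aston, 664 units, ¥55,151.84):
Base rate for 91.82 is 20% + ¥2.10/unit.
Additional duty on 91.82 from Aston: +62.1%. Applied ad valorem rate: 20% + 62.1% = 82.1%.
Duty = ¥55,151.84 × 82.1% + 664 × ¥2.10 = ¥46,674.06.
Line 2 (61.60, Aston, 780 kg, ¥19,578.00):
Base rate for 61.60 is ¥0.72/kg.
61.60 has an FTA preferential rate, but origin Aston is not Vinmark; base rate stands.
Additional duty on 61.60 from Aston: +50.6% ad valorem. Applied ad valorem rate = 50.6%.
Duty = ¥19,578.00 × 50.6% + 780 × ¥0.72 = ¥10,468.07.
Total = ¥46,674.06 + ¥10,468.07 = ¥57,142.13.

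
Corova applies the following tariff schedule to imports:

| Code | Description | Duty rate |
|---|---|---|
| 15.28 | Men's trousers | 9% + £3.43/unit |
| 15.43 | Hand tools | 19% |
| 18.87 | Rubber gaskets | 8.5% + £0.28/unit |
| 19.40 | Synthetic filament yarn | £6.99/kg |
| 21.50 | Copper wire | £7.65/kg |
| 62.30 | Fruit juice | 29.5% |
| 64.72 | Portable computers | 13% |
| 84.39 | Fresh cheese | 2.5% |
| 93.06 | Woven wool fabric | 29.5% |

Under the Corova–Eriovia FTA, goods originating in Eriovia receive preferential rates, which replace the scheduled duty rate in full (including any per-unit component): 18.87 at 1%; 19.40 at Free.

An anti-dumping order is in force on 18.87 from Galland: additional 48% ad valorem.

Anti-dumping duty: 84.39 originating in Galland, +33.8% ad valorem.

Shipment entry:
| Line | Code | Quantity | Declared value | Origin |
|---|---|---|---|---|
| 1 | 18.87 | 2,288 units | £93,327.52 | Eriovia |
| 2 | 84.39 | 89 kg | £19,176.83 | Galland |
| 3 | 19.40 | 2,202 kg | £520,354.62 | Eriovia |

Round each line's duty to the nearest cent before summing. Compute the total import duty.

Line 1 (18.87, Eriovia, 2,288 units, £93,327.52):
Base rate for 18.87 is 8.5% + £0.28/unit.
Origin Eriovia qualifies under the Corova–Eriovia agreement and 18.87 is covered: preferential rate 1% applies instead.
The additional-duty order on 18.87 targets Galland, not Eriovia; it does not apply.
Duty = £93,327.52 × 1% = £933.28.
Line 2 (84.39, Galland, 89 kg, £19,176.83):
Base rate for 84.39 is 2.5%.
Additional duty on 84.39 from Galland: +33.8%. Applied ad valorem rate: 2.5% + 33.8% = 36.3%.
Duty = £19,176.83 × 36.3% = £6,961.19.
Line 3 (19.40, Eriovia, 2,202 kg, £520,354.62):
Base rate for 19.40 is £6.99/kg.
Origin Eriovia qualifies under the Corova–Eriovia agreement and 19.40 is covered: preferential rate Free applies instead.
Duty = £520,354.62 × 0% = £0.00.
Total = £933.28 + £6,961.19 + £0.00 = £7,894.47.

£7,894.47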